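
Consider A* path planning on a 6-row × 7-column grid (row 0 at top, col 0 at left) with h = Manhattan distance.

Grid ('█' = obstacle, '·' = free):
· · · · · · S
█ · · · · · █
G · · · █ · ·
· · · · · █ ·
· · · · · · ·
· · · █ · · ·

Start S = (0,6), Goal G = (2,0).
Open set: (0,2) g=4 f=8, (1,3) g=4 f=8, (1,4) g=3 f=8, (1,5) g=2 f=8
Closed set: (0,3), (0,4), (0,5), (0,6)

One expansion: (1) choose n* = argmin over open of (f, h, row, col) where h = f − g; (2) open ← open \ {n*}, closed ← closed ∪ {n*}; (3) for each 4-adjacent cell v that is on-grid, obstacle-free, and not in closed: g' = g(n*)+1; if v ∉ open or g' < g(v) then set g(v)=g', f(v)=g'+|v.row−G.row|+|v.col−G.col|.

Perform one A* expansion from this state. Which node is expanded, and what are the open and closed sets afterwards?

step 1: expand (0,2) (f=8, h=4) → closed; open now [(0,1) g=5 f=8, (1,2) g=5 f=8, (1,3) g=4 f=8, (1,4) g=3 f=8, (1,5) g=2 f=8]

expanded=(0,2); open=[(0,1) g=5 f=8, (1,2) g=5 f=8, (1,3) g=4 f=8, (1,4) g=3 f=8, (1,5) g=2 f=8]; closed=[(0,2), (0,3), (0,4), (0,5), (0,6)]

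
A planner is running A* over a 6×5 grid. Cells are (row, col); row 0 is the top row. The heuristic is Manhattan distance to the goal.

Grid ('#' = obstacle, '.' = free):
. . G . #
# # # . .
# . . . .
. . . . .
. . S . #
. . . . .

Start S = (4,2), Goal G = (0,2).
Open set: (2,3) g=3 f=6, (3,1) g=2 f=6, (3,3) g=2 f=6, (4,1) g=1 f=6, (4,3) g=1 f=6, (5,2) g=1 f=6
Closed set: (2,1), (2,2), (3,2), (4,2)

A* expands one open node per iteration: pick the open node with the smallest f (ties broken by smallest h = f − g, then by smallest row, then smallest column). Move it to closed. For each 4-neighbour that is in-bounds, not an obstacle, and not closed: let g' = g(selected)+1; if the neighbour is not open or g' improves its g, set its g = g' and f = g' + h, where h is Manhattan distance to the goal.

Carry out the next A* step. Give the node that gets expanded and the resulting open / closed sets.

expanded=(2,3); open=[(1,3) g=4 f=6, (2,4) g=4 f=8, (3,1) g=2 f=6, (3,3) g=2 f=6, (4,1) g=1 f=6, (4,3) g=1 f=6, (5,2) g=1 f=6]; closed=[(2,1), (2,2), (2,3), (3,2), (4,2)]

step 1: expand (2,3) (f=6, h=3) → closed; open now [(1,3) g=4 f=6, (2,4) g=4 f=8, (3,1) g=2 f=6, (3,3) g=2 f=6, (4,1) g=1 f=6, (4,3) g=1 f=6, (5,2) g=1 f=6]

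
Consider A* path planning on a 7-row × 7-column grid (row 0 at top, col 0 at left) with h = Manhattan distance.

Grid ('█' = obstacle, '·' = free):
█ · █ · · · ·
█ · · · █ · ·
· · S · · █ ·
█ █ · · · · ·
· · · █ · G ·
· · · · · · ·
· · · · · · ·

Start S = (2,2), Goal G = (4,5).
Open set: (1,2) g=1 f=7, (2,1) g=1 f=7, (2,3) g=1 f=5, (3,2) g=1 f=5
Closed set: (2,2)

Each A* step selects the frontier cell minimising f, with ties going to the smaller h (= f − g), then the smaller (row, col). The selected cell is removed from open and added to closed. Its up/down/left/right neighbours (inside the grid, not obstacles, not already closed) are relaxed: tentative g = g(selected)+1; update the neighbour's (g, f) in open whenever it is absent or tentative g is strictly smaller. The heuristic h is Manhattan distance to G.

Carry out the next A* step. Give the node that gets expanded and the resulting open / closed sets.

expanded=(2,3); open=[(1,2) g=1 f=7, (1,3) g=2 f=7, (2,1) g=1 f=7, (2,4) g=2 f=5, (3,2) g=1 f=5, (3,3) g=2 f=5]; closed=[(2,2), (2,3)]

step 1: expand (2,3) (f=5, h=4) → closed; open now [(1,2) g=1 f=7, (1,3) g=2 f=7, (2,1) g=1 f=7, (2,4) g=2 f=5, (3,2) g=1 f=5, (3,3) g=2 f=5]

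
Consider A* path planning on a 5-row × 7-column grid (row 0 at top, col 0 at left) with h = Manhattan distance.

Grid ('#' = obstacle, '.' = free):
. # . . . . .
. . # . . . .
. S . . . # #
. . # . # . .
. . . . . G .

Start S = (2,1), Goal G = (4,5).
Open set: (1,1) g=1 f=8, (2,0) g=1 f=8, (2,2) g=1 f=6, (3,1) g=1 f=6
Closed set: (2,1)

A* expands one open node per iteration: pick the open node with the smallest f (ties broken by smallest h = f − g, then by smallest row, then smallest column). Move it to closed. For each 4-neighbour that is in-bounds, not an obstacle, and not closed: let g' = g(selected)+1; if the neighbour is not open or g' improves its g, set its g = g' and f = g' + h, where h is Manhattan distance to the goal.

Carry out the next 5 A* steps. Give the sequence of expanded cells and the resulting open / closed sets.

step 1: expand (2,2) (f=6, h=5) → closed; open now [(1,1) g=1 f=8, (2,0) g=1 f=8, (2,3) g=2 f=6, (3,1) g=1 f=6]
step 2: expand (2,3) (f=6, h=4) → closed; open now [(1,1) g=1 f=8, (1,3) g=3 f=8, (2,0) g=1 f=8, (2,4) g=3 f=6, (3,1) g=1 f=6, (3,3) g=3 f=6]
step 3: expand (2,4) (f=6, h=3) → closed; open now [(1,1) g=1 f=8, (1,3) g=3 f=8, (1,4) g=4 f=8, (2,0) g=1 f=8, (3,1) g=1 f=6, (3,3) g=3 f=6]
step 4: expand (3,3) (f=6, h=3) → closed; open now [(1,1) g=1 f=8, (1,3) g=3 f=8, (1,4) g=4 f=8, (2,0) g=1 f=8, (3,1) g=1 f=6, (4,3) g=4 f=6]
step 5: expand (4,3) (f=6, h=2) → closed; open now [(1,1) g=1 f=8, (1,3) g=3 f=8, (1,4) g=4 f=8, (2,0) g=1 f=8, (3,1) g=1 f=6, (4,2) g=5 f=8, (4,4) g=5 f=6]

order=[(2,2) → (2,3) → (2,4) → (3,3) → (4,3)]; open=[(1,1) g=1 f=8, (1,3) g=3 f=8, (1,4) g=4 f=8, (2,0) g=1 f=8, (3,1) g=1 f=6, (4,2) g=5 f=8, (4,4) g=5 f=6]; closed=[(2,1), (2,2), (2,3), (2,4), (3,3), (4,3)]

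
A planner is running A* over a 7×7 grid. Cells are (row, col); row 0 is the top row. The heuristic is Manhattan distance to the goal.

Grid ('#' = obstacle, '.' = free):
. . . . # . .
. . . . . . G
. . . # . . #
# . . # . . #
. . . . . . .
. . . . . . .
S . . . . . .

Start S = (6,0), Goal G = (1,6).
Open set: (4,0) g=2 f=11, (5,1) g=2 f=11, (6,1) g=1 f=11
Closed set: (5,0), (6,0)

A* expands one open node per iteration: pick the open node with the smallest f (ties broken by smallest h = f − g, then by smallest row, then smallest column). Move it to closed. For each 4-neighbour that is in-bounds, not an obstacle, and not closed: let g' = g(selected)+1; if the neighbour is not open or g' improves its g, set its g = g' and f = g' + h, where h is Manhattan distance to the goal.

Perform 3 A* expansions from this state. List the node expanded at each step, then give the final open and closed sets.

step 1: expand (4,0) (f=11, h=9) → closed; open now [(4,1) g=3 f=11, (5,1) g=2 f=11, (6,1) g=1 f=11]
step 2: expand (4,1) (f=11, h=8) → closed; open now [(3,1) g=4 f=11, (4,2) g=4 f=11, (5,1) g=2 f=11, (6,1) g=1 f=11]
step 3: expand (3,1) (f=11, h=7) → closed; open now [(2,1) g=5 f=11, (3,2) g=5 f=11, (4,2) g=4 f=11, (5,1) g=2 f=11, (6,1) g=1 f=11]

order=[(4,0) → (4,1) → (3,1)]; open=[(2,1) g=5 f=11, (3,2) g=5 f=11, (4,2) g=4 f=11, (5,1) g=2 f=11, (6,1) g=1 f=11]; closed=[(3,1), (4,0), (4,1), (5,0), (6,0)]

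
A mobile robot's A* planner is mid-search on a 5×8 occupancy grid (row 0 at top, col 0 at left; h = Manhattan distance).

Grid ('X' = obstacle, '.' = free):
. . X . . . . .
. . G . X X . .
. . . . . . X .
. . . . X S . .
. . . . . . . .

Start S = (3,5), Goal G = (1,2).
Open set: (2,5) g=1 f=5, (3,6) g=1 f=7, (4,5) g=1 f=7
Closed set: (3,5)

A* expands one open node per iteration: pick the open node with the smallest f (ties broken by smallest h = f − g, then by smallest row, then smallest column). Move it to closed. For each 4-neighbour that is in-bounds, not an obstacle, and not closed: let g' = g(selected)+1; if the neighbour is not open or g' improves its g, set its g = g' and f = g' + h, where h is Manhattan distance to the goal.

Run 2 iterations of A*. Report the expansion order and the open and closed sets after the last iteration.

order=[(2,5) → (2,4)]; open=[(2,3) g=3 f=5, (3,6) g=1 f=7, (4,5) g=1 f=7]; closed=[(2,4), (2,5), (3,5)]

step 1: expand (2,5) (f=5, h=4) → closed; open now [(2,4) g=2 f=5, (3,6) g=1 f=7, (4,5) g=1 f=7]
step 2: expand (2,4) (f=5, h=3) → closed; open now [(2,3) g=3 f=5, (3,6) g=1 f=7, (4,5) g=1 f=7]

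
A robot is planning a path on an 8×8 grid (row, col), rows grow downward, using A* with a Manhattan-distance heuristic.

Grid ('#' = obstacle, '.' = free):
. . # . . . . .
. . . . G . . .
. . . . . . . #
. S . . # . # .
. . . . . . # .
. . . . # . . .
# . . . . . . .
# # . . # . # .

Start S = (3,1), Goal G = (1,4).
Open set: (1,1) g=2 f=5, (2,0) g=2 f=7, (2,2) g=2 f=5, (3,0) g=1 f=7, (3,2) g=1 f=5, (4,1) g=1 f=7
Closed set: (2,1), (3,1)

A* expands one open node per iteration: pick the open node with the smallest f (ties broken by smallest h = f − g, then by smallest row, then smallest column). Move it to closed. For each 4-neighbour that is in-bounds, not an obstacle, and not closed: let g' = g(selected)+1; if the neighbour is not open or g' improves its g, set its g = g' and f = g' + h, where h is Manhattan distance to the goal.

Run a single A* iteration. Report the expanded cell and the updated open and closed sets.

expanded=(1,1); open=[(0,1) g=3 f=7, (1,0) g=3 f=7, (1,2) g=3 f=5, (2,0) g=2 f=7, (2,2) g=2 f=5, (3,0) g=1 f=7, (3,2) g=1 f=5, (4,1) g=1 f=7]; closed=[(1,1), (2,1), (3,1)]

step 1: expand (1,1) (f=5, h=3) → closed; open now [(0,1) g=3 f=7, (1,0) g=3 f=7, (1,2) g=3 f=5, (2,0) g=2 f=7, (2,2) g=2 f=5, (3,0) g=1 f=7, (3,2) g=1 f=5, (4,1) g=1 f=7]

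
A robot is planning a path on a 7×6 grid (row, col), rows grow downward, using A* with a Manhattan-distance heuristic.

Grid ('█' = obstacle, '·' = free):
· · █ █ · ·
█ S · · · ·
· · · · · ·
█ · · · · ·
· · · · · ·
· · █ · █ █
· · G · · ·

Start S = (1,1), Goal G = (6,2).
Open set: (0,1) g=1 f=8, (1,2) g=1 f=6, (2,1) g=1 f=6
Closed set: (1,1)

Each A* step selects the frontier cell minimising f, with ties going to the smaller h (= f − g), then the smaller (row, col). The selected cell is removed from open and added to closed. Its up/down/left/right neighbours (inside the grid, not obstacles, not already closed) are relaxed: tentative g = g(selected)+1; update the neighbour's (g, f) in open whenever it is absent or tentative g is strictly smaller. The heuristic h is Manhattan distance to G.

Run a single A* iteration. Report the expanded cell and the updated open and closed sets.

step 1: expand (1,2) (f=6, h=5) → closed; open now [(0,1) g=1 f=8, (1,3) g=2 f=8, (2,1) g=1 f=6, (2,2) g=2 f=6]

expanded=(1,2); open=[(0,1) g=1 f=8, (1,3) g=2 f=8, (2,1) g=1 f=6, (2,2) g=2 f=6]; closed=[(1,1), (1,2)]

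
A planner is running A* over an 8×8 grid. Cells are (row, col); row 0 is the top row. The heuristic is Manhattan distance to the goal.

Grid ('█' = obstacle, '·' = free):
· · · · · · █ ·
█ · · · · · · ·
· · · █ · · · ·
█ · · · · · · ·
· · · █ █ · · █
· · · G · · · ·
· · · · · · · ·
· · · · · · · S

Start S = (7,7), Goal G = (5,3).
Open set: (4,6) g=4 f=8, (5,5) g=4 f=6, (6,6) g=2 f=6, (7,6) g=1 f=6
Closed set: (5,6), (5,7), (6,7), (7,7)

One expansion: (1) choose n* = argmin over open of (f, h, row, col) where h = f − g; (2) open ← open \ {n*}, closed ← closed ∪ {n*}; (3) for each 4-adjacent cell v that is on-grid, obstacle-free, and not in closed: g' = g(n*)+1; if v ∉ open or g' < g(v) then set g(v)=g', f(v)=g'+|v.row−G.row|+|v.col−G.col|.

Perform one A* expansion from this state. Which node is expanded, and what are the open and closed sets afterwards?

step 1: expand (5,5) (f=6, h=2) → closed; open now [(4,5) g=5 f=8, (4,6) g=4 f=8, (5,4) g=5 f=6, (6,5) g=5 f=8, (6,6) g=2 f=6, (7,6) g=1 f=6]

expanded=(5,5); open=[(4,5) g=5 f=8, (4,6) g=4 f=8, (5,4) g=5 f=6, (6,5) g=5 f=8, (6,6) g=2 f=6, (7,6) g=1 f=6]; closed=[(5,5), (5,6), (5,7), (6,7), (7,7)]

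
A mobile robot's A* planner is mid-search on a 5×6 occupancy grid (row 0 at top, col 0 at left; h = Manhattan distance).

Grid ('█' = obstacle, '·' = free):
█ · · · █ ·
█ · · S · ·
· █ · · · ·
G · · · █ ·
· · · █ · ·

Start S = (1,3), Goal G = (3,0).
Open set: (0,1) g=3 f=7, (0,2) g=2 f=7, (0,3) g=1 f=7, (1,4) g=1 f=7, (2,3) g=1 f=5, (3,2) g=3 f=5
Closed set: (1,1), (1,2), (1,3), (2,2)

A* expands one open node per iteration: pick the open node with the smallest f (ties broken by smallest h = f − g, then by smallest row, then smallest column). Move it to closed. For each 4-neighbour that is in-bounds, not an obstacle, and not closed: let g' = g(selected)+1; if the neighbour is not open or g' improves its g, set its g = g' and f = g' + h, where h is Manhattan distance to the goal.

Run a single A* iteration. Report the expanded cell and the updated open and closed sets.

expanded=(3,2); open=[(0,1) g=3 f=7, (0,2) g=2 f=7, (0,3) g=1 f=7, (1,4) g=1 f=7, (2,3) g=1 f=5, (3,1) g=4 f=5, (3,3) g=4 f=7, (4,2) g=4 f=7]; closed=[(1,1), (1,2), (1,3), (2,2), (3,2)]

step 1: expand (3,2) (f=5, h=2) → closed; open now [(0,1) g=3 f=7, (0,2) g=2 f=7, (0,3) g=1 f=7, (1,4) g=1 f=7, (2,3) g=1 f=5, (3,1) g=4 f=5, (3,3) g=4 f=7, (4,2) g=4 f=7]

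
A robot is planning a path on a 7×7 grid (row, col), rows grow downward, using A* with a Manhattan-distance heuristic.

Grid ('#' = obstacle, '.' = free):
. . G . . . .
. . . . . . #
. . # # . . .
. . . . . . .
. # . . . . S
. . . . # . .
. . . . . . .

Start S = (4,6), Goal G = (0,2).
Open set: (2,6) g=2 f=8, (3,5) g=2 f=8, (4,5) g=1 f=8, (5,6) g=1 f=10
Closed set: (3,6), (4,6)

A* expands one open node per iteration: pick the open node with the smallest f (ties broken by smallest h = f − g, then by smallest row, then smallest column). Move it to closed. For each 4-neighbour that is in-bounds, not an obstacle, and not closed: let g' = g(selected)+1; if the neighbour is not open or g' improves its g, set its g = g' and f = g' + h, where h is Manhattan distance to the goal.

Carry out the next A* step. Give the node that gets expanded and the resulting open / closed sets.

step 1: expand (2,6) (f=8, h=6) → closed; open now [(2,5) g=3 f=8, (3,5) g=2 f=8, (4,5) g=1 f=8, (5,6) g=1 f=10]

expanded=(2,6); open=[(2,5) g=3 f=8, (3,5) g=2 f=8, (4,5) g=1 f=8, (5,6) g=1 f=10]; closed=[(2,6), (3,6), (4,6)]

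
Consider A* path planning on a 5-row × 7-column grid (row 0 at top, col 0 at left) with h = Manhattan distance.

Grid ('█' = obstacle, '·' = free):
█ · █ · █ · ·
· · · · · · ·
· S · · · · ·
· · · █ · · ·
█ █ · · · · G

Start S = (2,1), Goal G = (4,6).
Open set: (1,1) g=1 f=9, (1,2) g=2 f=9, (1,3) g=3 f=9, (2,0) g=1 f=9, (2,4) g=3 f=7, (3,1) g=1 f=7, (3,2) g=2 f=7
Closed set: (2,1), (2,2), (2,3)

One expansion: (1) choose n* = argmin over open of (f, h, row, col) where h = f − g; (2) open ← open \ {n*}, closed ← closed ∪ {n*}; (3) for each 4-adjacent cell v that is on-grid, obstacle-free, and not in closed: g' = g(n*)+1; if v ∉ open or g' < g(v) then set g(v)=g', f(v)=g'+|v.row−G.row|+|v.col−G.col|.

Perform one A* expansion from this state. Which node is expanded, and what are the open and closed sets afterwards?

expanded=(2,4); open=[(1,1) g=1 f=9, (1,2) g=2 f=9, (1,3) g=3 f=9, (1,4) g=4 f=9, (2,0) g=1 f=9, (2,5) g=4 f=7, (3,1) g=1 f=7, (3,2) g=2 f=7, (3,4) g=4 f=7]; closed=[(2,1), (2,2), (2,3), (2,4)]

step 1: expand (2,4) (f=7, h=4) → closed; open now [(1,1) g=1 f=9, (1,2) g=2 f=9, (1,3) g=3 f=9, (1,4) g=4 f=9, (2,0) g=1 f=9, (2,5) g=4 f=7, (3,1) g=1 f=7, (3,2) g=2 f=7, (3,4) g=4 f=7]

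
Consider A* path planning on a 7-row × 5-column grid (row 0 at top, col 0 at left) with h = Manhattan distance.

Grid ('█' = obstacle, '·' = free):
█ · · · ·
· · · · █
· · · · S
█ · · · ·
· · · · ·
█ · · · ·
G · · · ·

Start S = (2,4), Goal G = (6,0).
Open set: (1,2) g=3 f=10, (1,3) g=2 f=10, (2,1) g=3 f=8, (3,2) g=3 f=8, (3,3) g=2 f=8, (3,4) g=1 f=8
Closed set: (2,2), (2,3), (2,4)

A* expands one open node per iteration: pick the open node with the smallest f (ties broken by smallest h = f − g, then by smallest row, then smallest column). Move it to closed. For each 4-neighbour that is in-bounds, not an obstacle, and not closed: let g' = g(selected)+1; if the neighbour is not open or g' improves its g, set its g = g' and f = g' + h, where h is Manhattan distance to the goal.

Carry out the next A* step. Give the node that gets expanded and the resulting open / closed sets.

expanded=(2,1); open=[(1,1) g=4 f=10, (1,2) g=3 f=10, (1,3) g=2 f=10, (2,0) g=4 f=8, (3,1) g=4 f=8, (3,2) g=3 f=8, (3,3) g=2 f=8, (3,4) g=1 f=8]; closed=[(2,1), (2,2), (2,3), (2,4)]

step 1: expand (2,1) (f=8, h=5) → closed; open now [(1,1) g=4 f=10, (1,2) g=3 f=10, (1,3) g=2 f=10, (2,0) g=4 f=8, (3,1) g=4 f=8, (3,2) g=3 f=8, (3,3) g=2 f=8, (3,4) g=1 f=8]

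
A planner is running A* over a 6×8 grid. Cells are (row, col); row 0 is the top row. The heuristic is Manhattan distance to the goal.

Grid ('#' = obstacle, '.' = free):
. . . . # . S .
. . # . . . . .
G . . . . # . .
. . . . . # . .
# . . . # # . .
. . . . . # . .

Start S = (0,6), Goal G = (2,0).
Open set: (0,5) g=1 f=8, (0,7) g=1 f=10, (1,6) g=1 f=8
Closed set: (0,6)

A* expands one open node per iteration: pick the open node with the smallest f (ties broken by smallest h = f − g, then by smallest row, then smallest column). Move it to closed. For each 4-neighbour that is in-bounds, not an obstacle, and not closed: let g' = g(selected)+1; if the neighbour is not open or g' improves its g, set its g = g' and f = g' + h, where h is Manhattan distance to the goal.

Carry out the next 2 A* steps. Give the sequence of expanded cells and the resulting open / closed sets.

order=[(0,5) → (1,5)]; open=[(0,7) g=1 f=10, (1,4) g=3 f=8, (1,6) g=1 f=8]; closed=[(0,5), (0,6), (1,5)]

step 1: expand (0,5) (f=8, h=7) → closed; open now [(0,7) g=1 f=10, (1,5) g=2 f=8, (1,6) g=1 f=8]
step 2: expand (1,5) (f=8, h=6) → closed; open now [(0,7) g=1 f=10, (1,4) g=3 f=8, (1,6) g=1 f=8]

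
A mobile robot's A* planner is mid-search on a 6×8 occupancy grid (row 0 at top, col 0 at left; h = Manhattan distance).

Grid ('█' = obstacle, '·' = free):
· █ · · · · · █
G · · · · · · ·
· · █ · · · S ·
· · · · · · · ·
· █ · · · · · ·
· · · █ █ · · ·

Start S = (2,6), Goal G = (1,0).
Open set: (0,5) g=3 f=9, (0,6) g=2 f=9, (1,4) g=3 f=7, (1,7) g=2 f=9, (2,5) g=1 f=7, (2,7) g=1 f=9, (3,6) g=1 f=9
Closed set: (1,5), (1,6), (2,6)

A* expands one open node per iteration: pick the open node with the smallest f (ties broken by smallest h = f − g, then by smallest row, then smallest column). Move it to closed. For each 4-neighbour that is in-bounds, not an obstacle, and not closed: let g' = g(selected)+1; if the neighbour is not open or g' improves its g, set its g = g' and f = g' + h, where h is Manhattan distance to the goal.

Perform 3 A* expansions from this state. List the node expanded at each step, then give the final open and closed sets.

order=[(1,4) → (1,3) → (1,2)]; open=[(0,2) g=6 f=9, (0,3) g=5 f=9, (0,4) g=4 f=9, (0,5) g=3 f=9, (0,6) g=2 f=9, (1,1) g=6 f=7, (1,7) g=2 f=9, (2,3) g=5 f=9, (2,4) g=4 f=9, (2,5) g=1 f=7, (2,7) g=1 f=9, (3,6) g=1 f=9]; closed=[(1,2), (1,3), (1,4), (1,5), (1,6), (2,6)]

step 1: expand (1,4) (f=7, h=4) → closed; open now [(0,4) g=4 f=9, (0,5) g=3 f=9, (0,6) g=2 f=9, (1,3) g=4 f=7, (1,7) g=2 f=9, (2,4) g=4 f=9, (2,5) g=1 f=7, (2,7) g=1 f=9, (3,6) g=1 f=9]
step 2: expand (1,3) (f=7, h=3) → closed; open now [(0,3) g=5 f=9, (0,4) g=4 f=9, (0,5) g=3 f=9, (0,6) g=2 f=9, (1,2) g=5 f=7, (1,7) g=2 f=9, (2,3) g=5 f=9, (2,4) g=4 f=9, (2,5) g=1 f=7, (2,7) g=1 f=9, (3,6) g=1 f=9]
step 3: expand (1,2) (f=7, h=2) → closed; open now [(0,2) g=6 f=9, (0,3) g=5 f=9, (0,4) g=4 f=9, (0,5) g=3 f=9, (0,6) g=2 f=9, (1,1) g=6 f=7, (1,7) g=2 f=9, (2,3) g=5 f=9, (2,4) g=4 f=9, (2,5) g=1 f=7, (2,7) g=1 f=9, (3,6) g=1 f=9]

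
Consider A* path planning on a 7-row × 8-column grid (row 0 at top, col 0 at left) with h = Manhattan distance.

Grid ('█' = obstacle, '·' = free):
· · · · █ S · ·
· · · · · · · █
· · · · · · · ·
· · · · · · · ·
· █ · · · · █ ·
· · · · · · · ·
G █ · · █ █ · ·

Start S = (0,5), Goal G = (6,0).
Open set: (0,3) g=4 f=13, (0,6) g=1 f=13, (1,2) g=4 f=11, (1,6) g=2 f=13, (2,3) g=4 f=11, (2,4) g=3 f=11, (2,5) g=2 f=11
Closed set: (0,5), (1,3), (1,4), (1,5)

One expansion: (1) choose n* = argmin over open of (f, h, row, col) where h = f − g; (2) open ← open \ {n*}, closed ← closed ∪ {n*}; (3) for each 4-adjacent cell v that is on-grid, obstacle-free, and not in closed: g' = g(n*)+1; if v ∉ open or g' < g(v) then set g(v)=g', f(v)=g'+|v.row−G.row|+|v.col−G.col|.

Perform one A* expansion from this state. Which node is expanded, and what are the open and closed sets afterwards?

step 1: expand (1,2) (f=11, h=7) → closed; open now [(0,2) g=5 f=13, (0,3) g=4 f=13, (0,6) g=1 f=13, (1,1) g=5 f=11, (1,6) g=2 f=13, (2,2) g=5 f=11, (2,3) g=4 f=11, (2,4) g=3 f=11, (2,5) g=2 f=11]

expanded=(1,2); open=[(0,2) g=5 f=13, (0,3) g=4 f=13, (0,6) g=1 f=13, (1,1) g=5 f=11, (1,6) g=2 f=13, (2,2) g=5 f=11, (2,3) g=4 f=11, (2,4) g=3 f=11, (2,5) g=2 f=11]; closed=[(0,5), (1,2), (1,3), (1,4), (1,5)]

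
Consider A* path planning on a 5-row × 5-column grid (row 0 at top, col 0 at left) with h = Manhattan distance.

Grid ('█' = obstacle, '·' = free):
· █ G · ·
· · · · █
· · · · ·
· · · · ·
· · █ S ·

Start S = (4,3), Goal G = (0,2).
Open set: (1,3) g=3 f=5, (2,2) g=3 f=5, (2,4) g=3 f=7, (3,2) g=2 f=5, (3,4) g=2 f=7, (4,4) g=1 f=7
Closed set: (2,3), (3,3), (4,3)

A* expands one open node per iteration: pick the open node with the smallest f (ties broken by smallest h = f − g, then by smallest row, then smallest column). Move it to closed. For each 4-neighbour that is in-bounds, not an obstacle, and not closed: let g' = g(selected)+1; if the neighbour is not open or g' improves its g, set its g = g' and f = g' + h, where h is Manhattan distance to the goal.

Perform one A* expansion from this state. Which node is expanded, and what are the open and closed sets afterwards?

step 1: expand (1,3) (f=5, h=2) → closed; open now [(0,3) g=4 f=5, (1,2) g=4 f=5, (2,2) g=3 f=5, (2,4) g=3 f=7, (3,2) g=2 f=5, (3,4) g=2 f=7, (4,4) g=1 f=7]

expanded=(1,3); open=[(0,3) g=4 f=5, (1,2) g=4 f=5, (2,2) g=3 f=5, (2,4) g=3 f=7, (3,2) g=2 f=5, (3,4) g=2 f=7, (4,4) g=1 f=7]; closed=[(1,3), (2,3), (3,3), (4,3)]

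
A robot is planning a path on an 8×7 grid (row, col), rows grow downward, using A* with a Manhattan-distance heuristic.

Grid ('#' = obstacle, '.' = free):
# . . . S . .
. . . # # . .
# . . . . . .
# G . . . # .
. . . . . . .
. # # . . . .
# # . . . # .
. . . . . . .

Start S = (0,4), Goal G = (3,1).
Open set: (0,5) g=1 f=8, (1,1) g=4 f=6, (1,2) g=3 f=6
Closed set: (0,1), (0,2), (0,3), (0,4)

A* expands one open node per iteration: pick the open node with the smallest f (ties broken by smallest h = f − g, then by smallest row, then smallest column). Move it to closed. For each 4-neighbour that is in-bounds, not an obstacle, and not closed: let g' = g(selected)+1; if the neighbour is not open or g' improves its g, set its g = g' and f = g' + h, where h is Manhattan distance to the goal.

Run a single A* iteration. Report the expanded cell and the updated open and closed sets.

step 1: expand (1,1) (f=6, h=2) → closed; open now [(0,5) g=1 f=8, (1,0) g=5 f=8, (1,2) g=3 f=6, (2,1) g=5 f=6]

expanded=(1,1); open=[(0,5) g=1 f=8, (1,0) g=5 f=8, (1,2) g=3 f=6, (2,1) g=5 f=6]; closed=[(0,1), (0,2), (0,3), (0,4), (1,1)]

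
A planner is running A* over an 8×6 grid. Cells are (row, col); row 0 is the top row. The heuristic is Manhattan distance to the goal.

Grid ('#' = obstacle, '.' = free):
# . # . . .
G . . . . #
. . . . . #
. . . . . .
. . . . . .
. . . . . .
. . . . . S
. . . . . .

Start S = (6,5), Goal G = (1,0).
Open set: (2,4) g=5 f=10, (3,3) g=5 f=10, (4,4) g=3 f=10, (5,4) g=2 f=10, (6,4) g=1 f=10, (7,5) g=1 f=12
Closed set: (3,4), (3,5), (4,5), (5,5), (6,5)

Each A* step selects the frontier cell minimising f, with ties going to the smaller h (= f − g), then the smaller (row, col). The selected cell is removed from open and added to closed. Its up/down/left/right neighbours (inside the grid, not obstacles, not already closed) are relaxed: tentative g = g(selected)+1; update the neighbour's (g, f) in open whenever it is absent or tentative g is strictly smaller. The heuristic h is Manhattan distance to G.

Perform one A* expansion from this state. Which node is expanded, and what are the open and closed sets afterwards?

step 1: expand (2,4) (f=10, h=5) → closed; open now [(1,4) g=6 f=10, (2,3) g=6 f=10, (3,3) g=5 f=10, (4,4) g=3 f=10, (5,4) g=2 f=10, (6,4) g=1 f=10, (7,5) g=1 f=12]

expanded=(2,4); open=[(1,4) g=6 f=10, (2,3) g=6 f=10, (3,3) g=5 f=10, (4,4) g=3 f=10, (5,4) g=2 f=10, (6,4) g=1 f=10, (7,5) g=1 f=12]; closed=[(2,4), (3,4), (3,5), (4,5), (5,5), (6,5)]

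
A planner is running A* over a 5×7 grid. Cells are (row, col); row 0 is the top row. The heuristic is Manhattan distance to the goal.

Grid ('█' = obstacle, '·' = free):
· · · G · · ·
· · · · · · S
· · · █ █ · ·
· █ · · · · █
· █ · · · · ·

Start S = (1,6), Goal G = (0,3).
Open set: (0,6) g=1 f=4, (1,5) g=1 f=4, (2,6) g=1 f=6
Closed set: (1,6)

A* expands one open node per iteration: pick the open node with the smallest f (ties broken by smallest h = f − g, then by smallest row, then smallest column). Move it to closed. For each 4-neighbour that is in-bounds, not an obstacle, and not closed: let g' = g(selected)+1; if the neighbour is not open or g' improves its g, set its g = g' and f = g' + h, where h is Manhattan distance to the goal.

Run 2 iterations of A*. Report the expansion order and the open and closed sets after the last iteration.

step 1: expand (0,6) (f=4, h=3) → closed; open now [(0,5) g=2 f=4, (1,5) g=1 f=4, (2,6) g=1 f=6]
step 2: expand (0,5) (f=4, h=2) → closed; open now [(0,4) g=3 f=4, (1,5) g=1 f=4, (2,6) g=1 f=6]

order=[(0,6) → (0,5)]; open=[(0,4) g=3 f=4, (1,5) g=1 f=4, (2,6) g=1 f=6]; closed=[(0,5), (0,6), (1,6)]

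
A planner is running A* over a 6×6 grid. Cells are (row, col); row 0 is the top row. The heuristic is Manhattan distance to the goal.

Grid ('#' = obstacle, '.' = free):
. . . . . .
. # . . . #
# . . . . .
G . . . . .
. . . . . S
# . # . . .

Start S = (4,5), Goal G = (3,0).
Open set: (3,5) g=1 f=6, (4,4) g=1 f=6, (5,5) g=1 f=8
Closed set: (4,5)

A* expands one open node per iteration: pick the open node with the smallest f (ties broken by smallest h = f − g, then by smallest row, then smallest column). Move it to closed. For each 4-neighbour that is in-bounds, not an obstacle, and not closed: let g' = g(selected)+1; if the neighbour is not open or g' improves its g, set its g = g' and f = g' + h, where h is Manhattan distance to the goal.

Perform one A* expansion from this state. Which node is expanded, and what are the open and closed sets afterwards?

step 1: expand (3,5) (f=6, h=5) → closed; open now [(2,5) g=2 f=8, (3,4) g=2 f=6, (4,4) g=1 f=6, (5,5) g=1 f=8]

expanded=(3,5); open=[(2,5) g=2 f=8, (3,4) g=2 f=6, (4,4) g=1 f=6, (5,5) g=1 f=8]; closed=[(3,5), (4,5)]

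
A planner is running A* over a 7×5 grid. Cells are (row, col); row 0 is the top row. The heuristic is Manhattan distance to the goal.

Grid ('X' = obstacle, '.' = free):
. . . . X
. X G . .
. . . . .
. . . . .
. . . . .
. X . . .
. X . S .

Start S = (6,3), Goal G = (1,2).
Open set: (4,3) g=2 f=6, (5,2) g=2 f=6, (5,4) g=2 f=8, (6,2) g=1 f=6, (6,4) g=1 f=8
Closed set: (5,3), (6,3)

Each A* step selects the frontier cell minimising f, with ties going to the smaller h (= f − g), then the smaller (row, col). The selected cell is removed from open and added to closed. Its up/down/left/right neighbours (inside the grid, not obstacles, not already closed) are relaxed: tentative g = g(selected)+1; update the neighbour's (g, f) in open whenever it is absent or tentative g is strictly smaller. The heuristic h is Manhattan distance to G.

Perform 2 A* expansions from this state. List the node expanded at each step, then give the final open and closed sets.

step 1: expand (4,3) (f=6, h=4) → closed; open now [(3,3) g=3 f=6, (4,2) g=3 f=6, (4,4) g=3 f=8, (5,2) g=2 f=6, (5,4) g=2 f=8, (6,2) g=1 f=6, (6,4) g=1 f=8]
step 2: expand (3,3) (f=6, h=3) → closed; open now [(2,3) g=4 f=6, (3,2) g=4 f=6, (3,4) g=4 f=8, (4,2) g=3 f=6, (4,4) g=3 f=8, (5,2) g=2 f=6, (5,4) g=2 f=8, (6,2) g=1 f=6, (6,4) g=1 f=8]

order=[(4,3) → (3,3)]; open=[(2,3) g=4 f=6, (3,2) g=4 f=6, (3,4) g=4 f=8, (4,2) g=3 f=6, (4,4) g=3 f=8, (5,2) g=2 f=6, (5,4) g=2 f=8, (6,2) g=1 f=6, (6,4) g=1 f=8]; closed=[(3,3), (4,3), (5,3), (6,3)]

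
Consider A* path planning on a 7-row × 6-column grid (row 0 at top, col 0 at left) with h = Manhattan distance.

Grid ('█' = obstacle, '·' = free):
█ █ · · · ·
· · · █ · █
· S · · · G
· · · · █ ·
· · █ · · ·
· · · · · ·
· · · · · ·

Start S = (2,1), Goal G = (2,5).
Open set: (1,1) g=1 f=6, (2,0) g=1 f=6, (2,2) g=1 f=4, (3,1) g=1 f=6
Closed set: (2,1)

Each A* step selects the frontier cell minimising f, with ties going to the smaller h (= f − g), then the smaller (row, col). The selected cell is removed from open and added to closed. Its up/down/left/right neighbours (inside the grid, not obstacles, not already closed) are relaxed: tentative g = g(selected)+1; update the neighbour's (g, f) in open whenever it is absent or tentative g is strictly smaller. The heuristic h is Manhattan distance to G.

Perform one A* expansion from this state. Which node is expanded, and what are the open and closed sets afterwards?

step 1: expand (2,2) (f=4, h=3) → closed; open now [(1,1) g=1 f=6, (1,2) g=2 f=6, (2,0) g=1 f=6, (2,3) g=2 f=4, (3,1) g=1 f=6, (3,2) g=2 f=6]

expanded=(2,2); open=[(1,1) g=1 f=6, (1,2) g=2 f=6, (2,0) g=1 f=6, (2,3) g=2 f=4, (3,1) g=1 f=6, (3,2) g=2 f=6]; closed=[(2,1), (2,2)]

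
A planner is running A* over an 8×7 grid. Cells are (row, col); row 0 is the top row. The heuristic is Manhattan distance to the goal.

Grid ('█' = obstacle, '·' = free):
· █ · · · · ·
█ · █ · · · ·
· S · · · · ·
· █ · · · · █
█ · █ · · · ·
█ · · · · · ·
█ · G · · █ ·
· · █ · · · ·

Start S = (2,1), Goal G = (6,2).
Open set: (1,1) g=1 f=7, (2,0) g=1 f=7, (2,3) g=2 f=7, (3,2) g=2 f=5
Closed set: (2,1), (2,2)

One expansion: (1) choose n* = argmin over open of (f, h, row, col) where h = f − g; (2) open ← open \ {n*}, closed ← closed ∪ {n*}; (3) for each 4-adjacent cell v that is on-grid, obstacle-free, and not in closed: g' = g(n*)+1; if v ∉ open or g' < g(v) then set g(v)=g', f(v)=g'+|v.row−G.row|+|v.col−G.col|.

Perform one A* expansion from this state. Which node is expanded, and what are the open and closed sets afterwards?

expanded=(3,2); open=[(1,1) g=1 f=7, (2,0) g=1 f=7, (2,3) g=2 f=7, (3,3) g=3 f=7]; closed=[(2,1), (2,2), (3,2)]

step 1: expand (3,2) (f=5, h=3) → closed; open now [(1,1) g=1 f=7, (2,0) g=1 f=7, (2,3) g=2 f=7, (3,3) g=3 f=7]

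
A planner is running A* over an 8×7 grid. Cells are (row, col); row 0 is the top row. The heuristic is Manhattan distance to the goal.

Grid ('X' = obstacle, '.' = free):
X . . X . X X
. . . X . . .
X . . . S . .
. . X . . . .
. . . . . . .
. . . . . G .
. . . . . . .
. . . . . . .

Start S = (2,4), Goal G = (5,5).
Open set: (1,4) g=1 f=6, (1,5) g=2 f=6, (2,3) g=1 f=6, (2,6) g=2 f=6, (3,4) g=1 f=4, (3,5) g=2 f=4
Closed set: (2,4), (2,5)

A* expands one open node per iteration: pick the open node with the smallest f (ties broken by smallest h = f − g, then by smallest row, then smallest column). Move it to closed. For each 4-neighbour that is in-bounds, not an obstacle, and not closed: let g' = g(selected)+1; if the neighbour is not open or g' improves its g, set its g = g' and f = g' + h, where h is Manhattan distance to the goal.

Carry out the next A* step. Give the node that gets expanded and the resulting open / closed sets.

step 1: expand (3,5) (f=4, h=2) → closed; open now [(1,4) g=1 f=6, (1,5) g=2 f=6, (2,3) g=1 f=6, (2,6) g=2 f=6, (3,4) g=1 f=4, (3,6) g=3 f=6, (4,5) g=3 f=4]

expanded=(3,5); open=[(1,4) g=1 f=6, (1,5) g=2 f=6, (2,3) g=1 f=6, (2,6) g=2 f=6, (3,4) g=1 f=4, (3,6) g=3 f=6, (4,5) g=3 f=4]; closed=[(2,4), (2,5), (3,5)]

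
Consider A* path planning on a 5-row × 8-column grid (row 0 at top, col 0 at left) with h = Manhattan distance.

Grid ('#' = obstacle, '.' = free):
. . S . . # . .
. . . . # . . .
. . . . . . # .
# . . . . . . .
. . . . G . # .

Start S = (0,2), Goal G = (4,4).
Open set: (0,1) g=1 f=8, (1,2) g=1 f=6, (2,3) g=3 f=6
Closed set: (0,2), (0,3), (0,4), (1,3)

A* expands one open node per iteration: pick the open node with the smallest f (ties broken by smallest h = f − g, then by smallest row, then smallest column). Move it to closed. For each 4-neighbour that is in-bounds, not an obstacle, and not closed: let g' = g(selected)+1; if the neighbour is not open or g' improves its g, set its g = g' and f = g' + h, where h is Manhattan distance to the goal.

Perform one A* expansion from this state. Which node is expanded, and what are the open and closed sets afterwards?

step 1: expand (2,3) (f=6, h=3) → closed; open now [(0,1) g=1 f=8, (1,2) g=1 f=6, (2,2) g=4 f=8, (2,4) g=4 f=6, (3,3) g=4 f=6]

expanded=(2,3); open=[(0,1) g=1 f=8, (1,2) g=1 f=6, (2,2) g=4 f=8, (2,4) g=4 f=6, (3,3) g=4 f=6]; closed=[(0,2), (0,3), (0,4), (1,3), (2,3)]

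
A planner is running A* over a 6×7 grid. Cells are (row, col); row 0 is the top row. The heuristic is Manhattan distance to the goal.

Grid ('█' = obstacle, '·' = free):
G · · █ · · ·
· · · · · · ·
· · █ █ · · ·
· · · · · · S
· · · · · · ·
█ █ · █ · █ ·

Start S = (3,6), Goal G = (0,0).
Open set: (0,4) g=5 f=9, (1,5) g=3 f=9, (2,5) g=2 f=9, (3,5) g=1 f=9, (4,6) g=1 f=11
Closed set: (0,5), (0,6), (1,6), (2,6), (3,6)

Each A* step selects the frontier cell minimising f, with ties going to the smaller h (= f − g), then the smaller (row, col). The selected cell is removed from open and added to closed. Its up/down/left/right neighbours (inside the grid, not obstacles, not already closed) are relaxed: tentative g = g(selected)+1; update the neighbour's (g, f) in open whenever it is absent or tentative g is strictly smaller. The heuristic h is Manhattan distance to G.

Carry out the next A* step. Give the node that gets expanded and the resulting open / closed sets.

expanded=(0,4); open=[(1,4) g=6 f=11, (1,5) g=3 f=9, (2,5) g=2 f=9, (3,5) g=1 f=9, (4,6) g=1 f=11]; closed=[(0,4), (0,5), (0,6), (1,6), (2,6), (3,6)]

step 1: expand (0,4) (f=9, h=4) → closed; open now [(1,4) g=6 f=11, (1,5) g=3 f=9, (2,5) g=2 f=9, (3,5) g=1 f=9, (4,6) g=1 f=11]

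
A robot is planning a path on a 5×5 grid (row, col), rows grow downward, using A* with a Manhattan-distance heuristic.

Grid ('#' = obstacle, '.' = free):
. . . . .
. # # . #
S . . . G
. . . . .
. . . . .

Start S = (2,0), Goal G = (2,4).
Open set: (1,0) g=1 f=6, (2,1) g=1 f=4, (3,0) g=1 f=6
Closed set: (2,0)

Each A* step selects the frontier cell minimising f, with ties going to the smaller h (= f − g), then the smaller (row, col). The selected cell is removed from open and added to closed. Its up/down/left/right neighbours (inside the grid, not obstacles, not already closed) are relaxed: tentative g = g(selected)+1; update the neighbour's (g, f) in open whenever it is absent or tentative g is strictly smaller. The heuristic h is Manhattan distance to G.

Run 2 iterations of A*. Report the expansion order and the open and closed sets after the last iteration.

order=[(2,1) → (2,2)]; open=[(1,0) g=1 f=6, (2,3) g=3 f=4, (3,0) g=1 f=6, (3,1) g=2 f=6, (3,2) g=3 f=6]; closed=[(2,0), (2,1), (2,2)]

step 1: expand (2,1) (f=4, h=3) → closed; open now [(1,0) g=1 f=6, (2,2) g=2 f=4, (3,0) g=1 f=6, (3,1) g=2 f=6]
step 2: expand (2,2) (f=4, h=2) → closed; open now [(1,0) g=1 f=6, (2,3) g=3 f=4, (3,0) g=1 f=6, (3,1) g=2 f=6, (3,2) g=3 f=6]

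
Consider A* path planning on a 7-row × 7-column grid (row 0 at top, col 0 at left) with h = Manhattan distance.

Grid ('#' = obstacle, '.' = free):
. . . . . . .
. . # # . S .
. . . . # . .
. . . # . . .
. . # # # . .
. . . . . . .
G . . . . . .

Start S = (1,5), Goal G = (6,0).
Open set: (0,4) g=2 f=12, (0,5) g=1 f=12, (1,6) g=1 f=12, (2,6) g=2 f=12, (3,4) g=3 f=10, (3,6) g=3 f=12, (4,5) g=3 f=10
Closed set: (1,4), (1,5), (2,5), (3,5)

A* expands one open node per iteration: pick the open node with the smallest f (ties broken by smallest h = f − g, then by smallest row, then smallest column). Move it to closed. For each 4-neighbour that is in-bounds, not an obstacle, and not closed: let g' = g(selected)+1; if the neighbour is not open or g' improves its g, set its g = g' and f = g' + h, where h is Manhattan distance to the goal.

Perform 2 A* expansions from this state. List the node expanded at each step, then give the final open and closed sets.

step 1: expand (3,4) (f=10, h=7) → closed; open now [(0,4) g=2 f=12, (0,5) g=1 f=12, (1,6) g=1 f=12, (2,6) g=2 f=12, (3,6) g=3 f=12, (4,5) g=3 f=10]
step 2: expand (4,5) (f=10, h=7) → closed; open now [(0,4) g=2 f=12, (0,5) g=1 f=12, (1,6) g=1 f=12, (2,6) g=2 f=12, (3,6) g=3 f=12, (4,6) g=4 f=12, (5,5) g=4 f=10]

order=[(3,4) → (4,5)]; open=[(0,4) g=2 f=12, (0,5) g=1 f=12, (1,6) g=1 f=12, (2,6) g=2 f=12, (3,6) g=3 f=12, (4,6) g=4 f=12, (5,5) g=4 f=10]; closed=[(1,4), (1,5), (2,5), (3,4), (3,5), (4,5)]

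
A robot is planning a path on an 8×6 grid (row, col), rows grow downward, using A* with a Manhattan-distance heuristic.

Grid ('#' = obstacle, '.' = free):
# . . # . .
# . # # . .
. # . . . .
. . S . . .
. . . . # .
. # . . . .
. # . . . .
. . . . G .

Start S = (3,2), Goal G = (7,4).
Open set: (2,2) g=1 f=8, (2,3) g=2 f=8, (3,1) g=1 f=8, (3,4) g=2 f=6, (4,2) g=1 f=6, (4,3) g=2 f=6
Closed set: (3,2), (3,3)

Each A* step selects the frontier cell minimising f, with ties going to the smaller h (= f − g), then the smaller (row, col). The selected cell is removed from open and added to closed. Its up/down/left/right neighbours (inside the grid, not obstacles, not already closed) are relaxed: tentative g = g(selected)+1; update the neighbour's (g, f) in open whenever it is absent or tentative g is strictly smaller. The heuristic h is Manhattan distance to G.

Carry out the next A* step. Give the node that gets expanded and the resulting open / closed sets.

step 1: expand (3,4) (f=6, h=4) → closed; open now [(2,2) g=1 f=8, (2,3) g=2 f=8, (2,4) g=3 f=8, (3,1) g=1 f=8, (3,5) g=3 f=8, (4,2) g=1 f=6, (4,3) g=2 f=6]

expanded=(3,4); open=[(2,2) g=1 f=8, (2,3) g=2 f=8, (2,4) g=3 f=8, (3,1) g=1 f=8, (3,5) g=3 f=8, (4,2) g=1 f=6, (4,3) g=2 f=6]; closed=[(3,2), (3,3), (3,4)]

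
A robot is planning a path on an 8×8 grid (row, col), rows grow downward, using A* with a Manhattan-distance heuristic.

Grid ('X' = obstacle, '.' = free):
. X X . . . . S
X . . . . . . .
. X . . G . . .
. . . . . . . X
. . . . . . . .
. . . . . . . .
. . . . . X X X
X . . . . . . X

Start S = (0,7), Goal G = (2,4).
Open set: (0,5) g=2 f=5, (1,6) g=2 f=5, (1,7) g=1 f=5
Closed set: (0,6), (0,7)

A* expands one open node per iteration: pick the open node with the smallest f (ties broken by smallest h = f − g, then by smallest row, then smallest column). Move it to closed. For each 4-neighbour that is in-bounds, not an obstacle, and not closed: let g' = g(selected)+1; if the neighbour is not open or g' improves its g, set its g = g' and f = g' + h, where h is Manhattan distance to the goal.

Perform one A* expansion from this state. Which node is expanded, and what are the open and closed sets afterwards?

step 1: expand (0,5) (f=5, h=3) → closed; open now [(0,4) g=3 f=5, (1,5) g=3 f=5, (1,6) g=2 f=5, (1,7) g=1 f=5]

expanded=(0,5); open=[(0,4) g=3 f=5, (1,5) g=3 f=5, (1,6) g=2 f=5, (1,7) g=1 f=5]; closed=[(0,5), (0,6), (0,7)]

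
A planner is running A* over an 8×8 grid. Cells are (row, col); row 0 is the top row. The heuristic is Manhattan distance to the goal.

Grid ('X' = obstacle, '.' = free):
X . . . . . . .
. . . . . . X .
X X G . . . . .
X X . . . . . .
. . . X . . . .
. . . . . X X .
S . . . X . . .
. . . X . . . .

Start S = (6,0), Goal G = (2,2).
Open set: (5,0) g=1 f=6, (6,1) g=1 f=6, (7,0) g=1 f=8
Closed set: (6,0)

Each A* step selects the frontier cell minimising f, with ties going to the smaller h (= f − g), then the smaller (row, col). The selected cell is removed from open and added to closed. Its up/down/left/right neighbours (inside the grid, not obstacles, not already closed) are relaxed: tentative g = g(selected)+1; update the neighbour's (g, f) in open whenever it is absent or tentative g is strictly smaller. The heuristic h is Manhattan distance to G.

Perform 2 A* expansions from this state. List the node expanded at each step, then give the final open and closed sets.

step 1: expand (5,0) (f=6, h=5) → closed; open now [(4,0) g=2 f=6, (5,1) g=2 f=6, (6,1) g=1 f=6, (7,0) g=1 f=8]
step 2: expand (4,0) (f=6, h=4) → closed; open now [(4,1) g=3 f=6, (5,1) g=2 f=6, (6,1) g=1 f=6, (7,0) g=1 f=8]

order=[(5,0) → (4,0)]; open=[(4,1) g=3 f=6, (5,1) g=2 f=6, (6,1) g=1 f=6, (7,0) g=1 f=8]; closed=[(4,0), (5,0), (6,0)]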